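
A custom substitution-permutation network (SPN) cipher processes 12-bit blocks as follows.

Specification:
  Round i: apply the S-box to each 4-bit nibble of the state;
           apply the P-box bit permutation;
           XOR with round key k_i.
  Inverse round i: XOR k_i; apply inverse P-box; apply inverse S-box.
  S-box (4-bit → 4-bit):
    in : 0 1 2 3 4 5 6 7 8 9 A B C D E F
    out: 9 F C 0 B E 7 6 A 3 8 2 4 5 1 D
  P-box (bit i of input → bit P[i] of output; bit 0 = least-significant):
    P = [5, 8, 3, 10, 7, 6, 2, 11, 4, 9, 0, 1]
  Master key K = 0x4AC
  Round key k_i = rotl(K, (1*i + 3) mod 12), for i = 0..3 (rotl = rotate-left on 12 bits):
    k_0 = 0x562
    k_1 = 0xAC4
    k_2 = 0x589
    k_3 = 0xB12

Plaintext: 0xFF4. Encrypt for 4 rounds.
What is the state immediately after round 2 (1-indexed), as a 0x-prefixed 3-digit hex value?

0xD4A

s_0 = plaintext = 0xFF4
s_1 = Round(s_0, k_0) = 0x8D5
s_2 = Round(s_1, k_1) = 0xD4A
s_3 = Round(s_2, k_2) = 0x958
s_4 = Round(s_3, k_3) = 0x446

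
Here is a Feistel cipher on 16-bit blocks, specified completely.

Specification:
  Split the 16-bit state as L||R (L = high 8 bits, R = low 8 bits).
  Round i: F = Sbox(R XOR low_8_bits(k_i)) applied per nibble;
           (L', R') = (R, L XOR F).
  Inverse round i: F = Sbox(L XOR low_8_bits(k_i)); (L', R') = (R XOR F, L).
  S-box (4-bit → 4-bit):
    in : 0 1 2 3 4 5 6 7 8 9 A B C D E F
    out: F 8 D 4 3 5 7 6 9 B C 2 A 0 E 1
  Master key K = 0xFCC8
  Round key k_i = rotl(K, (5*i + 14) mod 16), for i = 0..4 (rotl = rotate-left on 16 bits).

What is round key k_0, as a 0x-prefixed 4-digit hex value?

K = 0xFCC8
k_0 = rotl(K, (5*0+14) mod 16) = rotl(K, 14) = 0x3F32

0x3F32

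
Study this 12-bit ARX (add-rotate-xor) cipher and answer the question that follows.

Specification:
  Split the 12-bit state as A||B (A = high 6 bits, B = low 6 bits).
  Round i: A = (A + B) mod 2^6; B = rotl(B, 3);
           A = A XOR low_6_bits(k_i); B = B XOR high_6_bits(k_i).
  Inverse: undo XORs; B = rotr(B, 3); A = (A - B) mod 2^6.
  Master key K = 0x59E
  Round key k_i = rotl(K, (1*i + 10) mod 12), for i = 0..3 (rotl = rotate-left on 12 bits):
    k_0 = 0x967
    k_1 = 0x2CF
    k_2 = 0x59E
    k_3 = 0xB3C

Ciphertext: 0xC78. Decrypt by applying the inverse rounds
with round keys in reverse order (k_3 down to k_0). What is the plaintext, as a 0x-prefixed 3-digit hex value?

0xCC1

s_0 = ciphertext = 0xC78
s_1 = InvRound(s_0, k_3) = 0xAE2
s_2 = InvRound(s_1, k_2) = 0x3E6
s_3 = InvRound(s_2, k_1) = 0x4ED
s_4 = InvRound(s_3, k_0) = 0xCC1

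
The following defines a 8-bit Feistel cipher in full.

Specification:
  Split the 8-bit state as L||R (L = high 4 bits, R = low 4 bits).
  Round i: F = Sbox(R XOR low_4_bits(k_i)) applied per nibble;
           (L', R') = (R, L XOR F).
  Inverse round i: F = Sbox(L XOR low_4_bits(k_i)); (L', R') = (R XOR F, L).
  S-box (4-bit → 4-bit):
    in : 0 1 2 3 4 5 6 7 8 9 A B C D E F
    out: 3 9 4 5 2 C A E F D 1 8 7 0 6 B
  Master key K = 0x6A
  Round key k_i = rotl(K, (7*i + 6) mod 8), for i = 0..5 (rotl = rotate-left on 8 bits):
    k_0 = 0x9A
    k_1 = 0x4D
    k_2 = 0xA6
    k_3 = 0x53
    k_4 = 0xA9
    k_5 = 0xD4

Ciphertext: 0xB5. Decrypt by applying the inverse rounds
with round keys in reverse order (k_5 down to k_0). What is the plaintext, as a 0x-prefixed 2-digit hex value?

s_0 = ciphertext = 0xB5
s_1 = InvRound(s_0, k_5) = 0xEB
s_2 = InvRound(s_1, k_4) = 0x5E
s_3 = InvRound(s_2, k_3) = 0x45
s_4 = InvRound(s_3, k_2) = 0x14
s_5 = InvRound(s_4, k_1) = 0x31
s_6 = InvRound(s_5, k_0) = 0xC3

0xC3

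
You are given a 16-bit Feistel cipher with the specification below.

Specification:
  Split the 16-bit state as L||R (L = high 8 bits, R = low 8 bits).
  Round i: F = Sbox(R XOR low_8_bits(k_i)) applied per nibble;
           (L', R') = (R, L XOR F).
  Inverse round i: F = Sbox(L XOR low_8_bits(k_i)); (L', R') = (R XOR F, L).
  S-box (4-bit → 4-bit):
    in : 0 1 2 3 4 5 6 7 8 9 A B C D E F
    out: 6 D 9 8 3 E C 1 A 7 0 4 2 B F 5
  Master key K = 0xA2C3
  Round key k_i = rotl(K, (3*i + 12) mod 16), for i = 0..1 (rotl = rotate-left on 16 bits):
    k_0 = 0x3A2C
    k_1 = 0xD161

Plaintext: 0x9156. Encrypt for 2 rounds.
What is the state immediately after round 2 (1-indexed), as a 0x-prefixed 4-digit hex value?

s_0 = plaintext = 0x9156
s_1 = Round(s_0, k_0) = 0x5681
s_2 = Round(s_1, k_1) = 0x81A0

0x81A0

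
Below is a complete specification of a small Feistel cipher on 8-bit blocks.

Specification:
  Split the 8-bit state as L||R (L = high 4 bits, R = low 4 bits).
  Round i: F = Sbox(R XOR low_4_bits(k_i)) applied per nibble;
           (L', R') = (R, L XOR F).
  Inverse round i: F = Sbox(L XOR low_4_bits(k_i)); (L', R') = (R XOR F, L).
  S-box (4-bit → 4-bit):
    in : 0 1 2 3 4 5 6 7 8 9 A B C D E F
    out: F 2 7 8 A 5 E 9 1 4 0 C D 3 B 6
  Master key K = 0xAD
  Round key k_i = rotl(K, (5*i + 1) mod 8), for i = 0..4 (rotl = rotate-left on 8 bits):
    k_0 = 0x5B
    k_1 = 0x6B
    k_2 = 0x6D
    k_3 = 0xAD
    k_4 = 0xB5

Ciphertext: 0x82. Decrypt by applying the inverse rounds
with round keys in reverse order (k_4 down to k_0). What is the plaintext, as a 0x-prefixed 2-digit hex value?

s_0 = ciphertext = 0x82
s_1 = InvRound(s_0, k_4) = 0x18
s_2 = InvRound(s_1, k_3) = 0x51
s_3 = InvRound(s_2, k_2) = 0x05
s_4 = InvRound(s_3, k_1) = 0x90
s_5 = InvRound(s_4, k_0) = 0x79

0x79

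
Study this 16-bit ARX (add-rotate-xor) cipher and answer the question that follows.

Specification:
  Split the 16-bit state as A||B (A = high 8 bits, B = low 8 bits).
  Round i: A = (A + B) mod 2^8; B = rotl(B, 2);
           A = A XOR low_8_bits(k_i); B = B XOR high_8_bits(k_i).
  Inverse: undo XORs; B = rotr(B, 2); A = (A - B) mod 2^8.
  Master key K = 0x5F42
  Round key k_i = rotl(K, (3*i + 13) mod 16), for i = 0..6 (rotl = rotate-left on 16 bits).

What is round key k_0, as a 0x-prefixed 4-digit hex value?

K = 0x5F42
k_0 = rotl(K, (3*0+13) mod 16) = rotl(K, 13) = 0x4BE8

0x4BE8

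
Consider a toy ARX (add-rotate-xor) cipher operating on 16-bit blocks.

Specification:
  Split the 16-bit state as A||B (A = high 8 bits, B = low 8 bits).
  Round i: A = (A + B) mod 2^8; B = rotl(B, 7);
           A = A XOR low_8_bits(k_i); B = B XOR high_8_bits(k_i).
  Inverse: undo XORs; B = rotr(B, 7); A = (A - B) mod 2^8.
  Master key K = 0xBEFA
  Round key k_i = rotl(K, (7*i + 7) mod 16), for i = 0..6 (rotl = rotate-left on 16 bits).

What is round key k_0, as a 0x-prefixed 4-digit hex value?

0x7D5F

K = 0xBEFA
k_0 = rotl(K, (7*0+7) mod 16) = rotl(K, 7) = 0x7D5F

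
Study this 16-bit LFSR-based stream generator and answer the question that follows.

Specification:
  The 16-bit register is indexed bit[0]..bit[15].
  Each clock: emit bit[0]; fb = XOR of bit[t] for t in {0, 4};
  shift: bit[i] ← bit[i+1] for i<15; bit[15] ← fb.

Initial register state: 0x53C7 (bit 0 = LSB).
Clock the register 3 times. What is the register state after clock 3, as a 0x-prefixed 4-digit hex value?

0x6A78

reg_0 = 0x53C7
clock 1: out=1, reg = 0xA9E3
clock 2: out=1, reg = 0xD4F1
clock 3: out=1, reg = 0x6A78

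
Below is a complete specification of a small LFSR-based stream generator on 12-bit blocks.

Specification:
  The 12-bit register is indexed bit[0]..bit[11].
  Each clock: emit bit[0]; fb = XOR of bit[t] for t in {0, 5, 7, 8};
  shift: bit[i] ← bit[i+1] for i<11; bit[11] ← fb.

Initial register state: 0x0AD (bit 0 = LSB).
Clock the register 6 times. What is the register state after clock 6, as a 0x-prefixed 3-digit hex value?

0x642

reg_0 = 0x0AD
clock 1: out=1, reg = 0x856
clock 2: out=0, reg = 0x42B
clock 3: out=1, reg = 0x215
clock 4: out=1, reg = 0x90A
clock 5: out=0, reg = 0xC85
clock 6: out=1, reg = 0x642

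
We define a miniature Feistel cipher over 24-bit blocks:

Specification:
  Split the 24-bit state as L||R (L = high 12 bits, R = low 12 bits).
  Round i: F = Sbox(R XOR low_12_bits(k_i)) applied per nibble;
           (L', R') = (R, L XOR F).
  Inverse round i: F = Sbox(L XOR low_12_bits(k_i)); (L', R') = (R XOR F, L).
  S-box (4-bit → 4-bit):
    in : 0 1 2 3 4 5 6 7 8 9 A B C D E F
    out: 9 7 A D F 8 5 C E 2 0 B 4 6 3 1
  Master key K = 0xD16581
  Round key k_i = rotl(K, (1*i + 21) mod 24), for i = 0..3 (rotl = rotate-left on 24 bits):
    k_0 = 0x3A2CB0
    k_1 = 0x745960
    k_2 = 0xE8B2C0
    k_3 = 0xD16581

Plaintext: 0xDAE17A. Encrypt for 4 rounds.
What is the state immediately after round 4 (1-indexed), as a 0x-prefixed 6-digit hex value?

s_0 = plaintext = 0xDAE17A
s_1 = Round(s_0, k_0) = 0x17ABEE
s_2 = Round(s_1, k_1) = 0xBEEB99
s_3 = Round(s_2, k_2) = 0xB9996C
s_4 = Round(s_3, k_3) = 0x96CFAF

0x96CFAF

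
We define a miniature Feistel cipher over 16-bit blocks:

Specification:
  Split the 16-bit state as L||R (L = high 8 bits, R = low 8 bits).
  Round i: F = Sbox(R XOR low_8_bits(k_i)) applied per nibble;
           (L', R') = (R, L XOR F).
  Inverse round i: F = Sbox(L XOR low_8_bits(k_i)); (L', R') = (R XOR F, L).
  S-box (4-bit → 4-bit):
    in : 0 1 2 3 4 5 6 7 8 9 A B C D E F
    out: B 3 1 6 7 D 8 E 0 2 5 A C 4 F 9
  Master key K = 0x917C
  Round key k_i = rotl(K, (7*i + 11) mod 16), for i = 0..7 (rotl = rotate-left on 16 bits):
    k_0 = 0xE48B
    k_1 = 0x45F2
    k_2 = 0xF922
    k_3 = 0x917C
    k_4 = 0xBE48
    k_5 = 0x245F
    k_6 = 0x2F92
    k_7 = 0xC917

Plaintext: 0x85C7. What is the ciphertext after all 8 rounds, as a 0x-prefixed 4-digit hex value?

0xBCFF

s_0 = plaintext = 0x85C7
s_1 = Round(s_0, k_0) = 0xC7F9
s_2 = Round(s_1, k_1) = 0xF97D
s_3 = Round(s_2, k_2) = 0x7D20
s_4 = Round(s_3, k_3) = 0x20A1
s_5 = Round(s_4, k_4) = 0xA1D2
s_6 = Round(s_5, k_5) = 0xD2A5
s_7 = Round(s_6, k_6) = 0xA5BC
s_8 = Round(s_7, k_7) = 0xBCFF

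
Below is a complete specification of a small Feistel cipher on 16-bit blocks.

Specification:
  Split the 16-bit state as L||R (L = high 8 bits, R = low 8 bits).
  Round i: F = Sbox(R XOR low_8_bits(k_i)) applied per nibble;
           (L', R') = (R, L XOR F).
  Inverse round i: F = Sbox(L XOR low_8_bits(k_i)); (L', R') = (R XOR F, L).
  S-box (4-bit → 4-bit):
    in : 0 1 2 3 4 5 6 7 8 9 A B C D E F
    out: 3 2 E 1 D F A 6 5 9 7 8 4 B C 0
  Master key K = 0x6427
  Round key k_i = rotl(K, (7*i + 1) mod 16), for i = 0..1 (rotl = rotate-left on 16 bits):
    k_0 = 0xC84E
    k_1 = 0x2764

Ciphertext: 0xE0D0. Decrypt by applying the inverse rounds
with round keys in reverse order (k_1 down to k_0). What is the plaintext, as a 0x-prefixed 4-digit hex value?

s_0 = ciphertext = 0xE0D0
s_1 = InvRound(s_0, k_1) = 0x8DE0
s_2 = InvRound(s_1, k_0) = 0xA18D

0xA18D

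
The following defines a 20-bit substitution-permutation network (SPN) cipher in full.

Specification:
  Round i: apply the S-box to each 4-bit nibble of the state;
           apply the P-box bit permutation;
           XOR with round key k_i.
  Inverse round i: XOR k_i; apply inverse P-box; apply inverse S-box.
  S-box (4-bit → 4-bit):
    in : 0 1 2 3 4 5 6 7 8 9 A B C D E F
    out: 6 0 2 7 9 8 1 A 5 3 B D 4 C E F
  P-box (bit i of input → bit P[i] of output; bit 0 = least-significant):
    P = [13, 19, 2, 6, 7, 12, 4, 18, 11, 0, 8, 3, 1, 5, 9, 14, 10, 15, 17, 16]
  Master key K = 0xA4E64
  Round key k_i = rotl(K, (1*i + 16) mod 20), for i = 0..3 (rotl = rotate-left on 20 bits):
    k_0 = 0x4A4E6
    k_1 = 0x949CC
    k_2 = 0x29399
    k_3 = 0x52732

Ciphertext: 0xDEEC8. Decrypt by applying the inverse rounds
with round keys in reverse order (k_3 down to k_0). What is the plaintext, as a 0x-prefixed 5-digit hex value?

s_0 = ciphertext = 0xDEEC8
s_1 = InvRound(s_0, k_3) = 0x2AB87
s_2 = InvRound(s_1, k_2) = 0x16408
s_3 = InvRound(s_2, k_1) = 0x6186F
s_4 = InvRound(s_3, k_0) = 0x31A96

0x31A96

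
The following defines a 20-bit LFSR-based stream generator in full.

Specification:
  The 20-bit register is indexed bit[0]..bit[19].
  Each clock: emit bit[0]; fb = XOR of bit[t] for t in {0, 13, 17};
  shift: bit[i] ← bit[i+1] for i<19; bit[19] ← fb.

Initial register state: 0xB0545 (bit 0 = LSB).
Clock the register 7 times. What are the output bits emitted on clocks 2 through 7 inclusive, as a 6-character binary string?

010001

reg_0 = 0xB0545
clock 1: out=1, reg = 0x582A2
clock 2: out=0, reg = 0x2C151
clock 3: out=1, reg = 0x160A8
clock 4: out=0, reg = 0x8B054
clock 5: out=0, reg = 0xC582A
clock 6: out=0, reg = 0x62C15
clock 7: out=1, reg = 0xB160A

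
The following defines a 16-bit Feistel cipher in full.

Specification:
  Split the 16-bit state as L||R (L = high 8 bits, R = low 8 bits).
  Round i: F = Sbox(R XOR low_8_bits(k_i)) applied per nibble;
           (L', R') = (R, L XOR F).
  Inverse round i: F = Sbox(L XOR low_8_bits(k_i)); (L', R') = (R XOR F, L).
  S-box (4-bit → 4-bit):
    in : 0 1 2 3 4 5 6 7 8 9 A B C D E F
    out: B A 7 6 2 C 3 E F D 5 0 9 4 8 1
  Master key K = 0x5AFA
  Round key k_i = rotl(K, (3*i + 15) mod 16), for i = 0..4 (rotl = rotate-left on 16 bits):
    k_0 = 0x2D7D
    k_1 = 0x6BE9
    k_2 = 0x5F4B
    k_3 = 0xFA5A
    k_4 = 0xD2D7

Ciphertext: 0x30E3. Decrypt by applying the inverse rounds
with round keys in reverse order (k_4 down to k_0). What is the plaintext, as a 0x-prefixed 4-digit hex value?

s_0 = ciphertext = 0x30E3
s_1 = InvRound(s_0, k_4) = 0x6D30
s_2 = InvRound(s_1, k_3) = 0x5E6D
s_3 = InvRound(s_2, k_2) = 0xC15E
s_4 = InvRound(s_3, k_1) = 0x21C1
s_5 = InvRound(s_4, k_0) = 0x0821

0x0821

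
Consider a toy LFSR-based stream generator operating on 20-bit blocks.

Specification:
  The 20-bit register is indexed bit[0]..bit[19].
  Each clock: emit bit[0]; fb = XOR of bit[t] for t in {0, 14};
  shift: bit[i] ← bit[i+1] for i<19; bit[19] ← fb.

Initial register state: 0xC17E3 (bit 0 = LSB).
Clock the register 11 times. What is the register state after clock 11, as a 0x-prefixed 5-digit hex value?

0x62782

reg_0 = 0xC17E3
clock 1: out=1, reg = 0xE0BF1
clock 2: out=1, reg = 0xF05F8
clock 3: out=0, reg = 0x782FC
clock 4: out=0, reg = 0x3C17E
clock 5: out=0, reg = 0x9E0BF
clock 6: out=1, reg = 0x4F05F
clock 7: out=1, reg = 0x2782F
clock 8: out=1, reg = 0x13C17
clock 9: out=1, reg = 0x89E0B
clock 10: out=1, reg = 0xC4F05
clock 11: out=1, reg = 0x62782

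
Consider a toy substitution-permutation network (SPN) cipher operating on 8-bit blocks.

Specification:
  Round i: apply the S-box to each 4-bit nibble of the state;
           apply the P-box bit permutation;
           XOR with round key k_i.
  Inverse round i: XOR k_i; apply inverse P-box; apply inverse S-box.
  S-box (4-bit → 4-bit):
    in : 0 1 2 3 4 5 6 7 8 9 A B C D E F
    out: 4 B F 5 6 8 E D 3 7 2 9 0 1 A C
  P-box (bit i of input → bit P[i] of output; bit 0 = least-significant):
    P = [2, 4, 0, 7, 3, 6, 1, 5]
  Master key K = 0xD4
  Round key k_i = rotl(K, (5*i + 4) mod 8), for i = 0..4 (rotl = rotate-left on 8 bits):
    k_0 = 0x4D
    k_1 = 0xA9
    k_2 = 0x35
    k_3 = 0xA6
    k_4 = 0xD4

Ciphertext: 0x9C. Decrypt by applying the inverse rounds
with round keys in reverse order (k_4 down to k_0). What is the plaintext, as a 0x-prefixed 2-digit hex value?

s_0 = ciphertext = 0x9C
s_1 = InvRound(s_0, k_4) = 0x8C
s_2 = InvRound(s_1, k_3) = 0x7C
s_3 = InvRound(s_2, k_2) = 0x80
s_4 = InvRound(s_3, k_1) = 0xB0
s_5 = InvRound(s_4, k_0) = 0x12

0x12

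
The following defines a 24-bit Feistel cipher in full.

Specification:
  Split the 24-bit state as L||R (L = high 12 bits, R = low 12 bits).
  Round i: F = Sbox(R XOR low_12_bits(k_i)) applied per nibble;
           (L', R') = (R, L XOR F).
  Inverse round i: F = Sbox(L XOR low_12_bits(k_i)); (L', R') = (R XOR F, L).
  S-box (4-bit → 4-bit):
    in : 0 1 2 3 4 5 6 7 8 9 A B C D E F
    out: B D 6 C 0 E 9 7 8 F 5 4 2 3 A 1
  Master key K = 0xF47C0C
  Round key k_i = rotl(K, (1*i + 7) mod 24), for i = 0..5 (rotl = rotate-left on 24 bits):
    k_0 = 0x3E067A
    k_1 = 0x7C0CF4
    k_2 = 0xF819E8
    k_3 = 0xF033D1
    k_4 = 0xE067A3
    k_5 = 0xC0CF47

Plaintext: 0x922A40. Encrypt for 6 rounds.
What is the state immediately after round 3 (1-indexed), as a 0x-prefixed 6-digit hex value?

s_0 = plaintext = 0x922A40
s_1 = Round(s_0, k_0) = 0xA40BE7
s_2 = Round(s_1, k_1) = 0xBE7D9C
s_3 = Round(s_2, k_2) = 0xD9CB97
s_4 = Round(s_3, k_3) = 0xB97595
s_5 = Round(s_4, k_4) = 0x595D5E
s_6 = Round(s_5, k_5) = 0xD5E34A

0xD9CB97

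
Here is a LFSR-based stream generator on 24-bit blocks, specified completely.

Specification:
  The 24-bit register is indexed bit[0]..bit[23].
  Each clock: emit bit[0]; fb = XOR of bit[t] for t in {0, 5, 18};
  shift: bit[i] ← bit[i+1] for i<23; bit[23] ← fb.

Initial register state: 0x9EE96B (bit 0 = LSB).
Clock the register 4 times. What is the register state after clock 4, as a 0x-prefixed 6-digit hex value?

reg_0 = 0x9EE96B
clock 1: out=1, reg = 0xCF74B5
clock 2: out=1, reg = 0xE7BA5A
clock 3: out=0, reg = 0xF3DD2D
clock 4: out=1, reg = 0x79EE96

0x79EE96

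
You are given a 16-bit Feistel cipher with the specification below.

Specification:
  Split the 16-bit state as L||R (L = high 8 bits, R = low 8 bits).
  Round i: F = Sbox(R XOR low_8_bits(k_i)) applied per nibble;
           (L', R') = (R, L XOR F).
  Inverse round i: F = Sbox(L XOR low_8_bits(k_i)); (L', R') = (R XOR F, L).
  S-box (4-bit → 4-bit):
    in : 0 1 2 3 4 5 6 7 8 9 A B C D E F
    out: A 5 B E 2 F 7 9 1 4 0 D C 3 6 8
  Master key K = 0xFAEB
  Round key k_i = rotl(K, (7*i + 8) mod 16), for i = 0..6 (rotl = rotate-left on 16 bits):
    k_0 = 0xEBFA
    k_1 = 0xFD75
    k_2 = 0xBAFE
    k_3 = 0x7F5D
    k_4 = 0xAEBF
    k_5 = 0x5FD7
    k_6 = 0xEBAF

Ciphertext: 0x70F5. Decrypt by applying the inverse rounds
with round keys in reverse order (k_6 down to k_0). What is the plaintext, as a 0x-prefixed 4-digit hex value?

0xED50

s_0 = ciphertext = 0x70F5
s_1 = InvRound(s_0, k_6) = 0xCD70
s_2 = InvRound(s_1, k_5) = 0x20CD
s_3 = InvRound(s_2, k_4) = 0x8520
s_4 = InvRound(s_3, k_3) = 0x1185
s_5 = InvRound(s_4, k_2) = 0xED11
s_6 = InvRound(s_5, k_1) = 0x50ED
s_7 = InvRound(s_6, k_0) = 0xED50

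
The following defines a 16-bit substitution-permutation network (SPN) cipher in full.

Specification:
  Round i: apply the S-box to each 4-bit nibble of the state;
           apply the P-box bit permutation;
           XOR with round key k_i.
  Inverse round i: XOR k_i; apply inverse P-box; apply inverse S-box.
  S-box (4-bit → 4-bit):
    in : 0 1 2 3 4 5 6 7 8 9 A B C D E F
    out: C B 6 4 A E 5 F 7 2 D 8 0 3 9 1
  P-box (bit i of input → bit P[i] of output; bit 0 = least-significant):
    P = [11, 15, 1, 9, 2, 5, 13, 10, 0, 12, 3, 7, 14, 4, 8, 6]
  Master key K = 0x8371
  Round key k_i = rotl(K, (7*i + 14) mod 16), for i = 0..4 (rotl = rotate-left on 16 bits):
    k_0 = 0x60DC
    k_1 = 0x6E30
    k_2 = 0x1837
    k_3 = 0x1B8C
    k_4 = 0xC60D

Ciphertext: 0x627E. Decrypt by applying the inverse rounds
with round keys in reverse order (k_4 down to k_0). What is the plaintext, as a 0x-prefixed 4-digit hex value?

s_0 = ciphertext = 0x627E
s_1 = InvRound(s_0, k_4) = 0x4F52
s_2 = InvRound(s_1, k_3) = 0x15E3
s_3 = InvRound(s_2, k_2) = 0x5BEF
s_4 = InvRound(s_3, k_1) = 0x57A3
s_5 = InvRound(s_4, k_0) = 0x5870

0x5870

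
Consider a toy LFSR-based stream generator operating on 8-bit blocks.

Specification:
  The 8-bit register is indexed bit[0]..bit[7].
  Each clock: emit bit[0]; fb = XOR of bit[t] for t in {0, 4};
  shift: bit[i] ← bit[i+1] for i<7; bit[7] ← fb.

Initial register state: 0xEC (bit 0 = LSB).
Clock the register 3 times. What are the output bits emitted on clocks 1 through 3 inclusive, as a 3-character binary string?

001

reg_0 = 0xEC
clock 1: out=0, reg = 0x76
clock 2: out=0, reg = 0xBB
clock 3: out=1, reg = 0x5D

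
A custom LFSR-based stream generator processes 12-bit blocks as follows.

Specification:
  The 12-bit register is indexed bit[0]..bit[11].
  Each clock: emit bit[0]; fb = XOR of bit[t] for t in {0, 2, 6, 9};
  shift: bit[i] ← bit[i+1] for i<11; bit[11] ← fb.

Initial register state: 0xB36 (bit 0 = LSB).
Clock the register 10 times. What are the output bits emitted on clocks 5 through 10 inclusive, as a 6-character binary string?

reg_0 = 0xB36
clock 1: out=0, reg = 0x59B
clock 2: out=1, reg = 0xACD
clock 3: out=1, reg = 0x566
clock 4: out=0, reg = 0x2B3
clock 5: out=1, reg = 0x159
clock 6: out=1, reg = 0x0AC
clock 7: out=0, reg = 0x856
clock 8: out=0, reg = 0x42B
clock 9: out=1, reg = 0xA15
clock 10: out=1, reg = 0xD0A

110011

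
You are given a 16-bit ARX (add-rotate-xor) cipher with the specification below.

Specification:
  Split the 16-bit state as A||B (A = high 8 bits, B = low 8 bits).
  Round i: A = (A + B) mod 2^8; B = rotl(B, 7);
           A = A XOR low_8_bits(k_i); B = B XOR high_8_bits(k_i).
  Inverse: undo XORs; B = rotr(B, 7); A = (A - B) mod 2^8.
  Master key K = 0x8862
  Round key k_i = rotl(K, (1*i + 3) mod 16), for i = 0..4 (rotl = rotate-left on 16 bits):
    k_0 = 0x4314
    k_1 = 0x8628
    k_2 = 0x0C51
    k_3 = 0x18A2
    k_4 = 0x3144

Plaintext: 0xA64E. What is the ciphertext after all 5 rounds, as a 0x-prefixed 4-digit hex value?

s_0 = plaintext = 0xA64E
s_1 = Round(s_0, k_0) = 0xE064
s_2 = Round(s_1, k_1) = 0x6CB4
s_3 = Round(s_2, k_2) = 0x7156
s_4 = Round(s_3, k_3) = 0x6533
s_5 = Round(s_4, k_4) = 0xDCA8

0xDCA8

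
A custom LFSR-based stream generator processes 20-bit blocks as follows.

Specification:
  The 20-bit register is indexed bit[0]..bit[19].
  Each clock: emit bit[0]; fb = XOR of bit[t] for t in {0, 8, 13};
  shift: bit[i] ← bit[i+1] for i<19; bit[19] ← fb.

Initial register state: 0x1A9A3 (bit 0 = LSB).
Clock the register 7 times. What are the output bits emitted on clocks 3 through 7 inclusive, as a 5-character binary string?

00010

reg_0 = 0x1A9A3
clock 1: out=1, reg = 0x8D4D1
clock 2: out=1, reg = 0xC6A68
clock 3: out=0, reg = 0xE3534
clock 4: out=0, reg = 0x71A9A
clock 5: out=0, reg = 0x38D4D
clock 6: out=1, reg = 0x1C6A6
clock 7: out=0, reg = 0x0E353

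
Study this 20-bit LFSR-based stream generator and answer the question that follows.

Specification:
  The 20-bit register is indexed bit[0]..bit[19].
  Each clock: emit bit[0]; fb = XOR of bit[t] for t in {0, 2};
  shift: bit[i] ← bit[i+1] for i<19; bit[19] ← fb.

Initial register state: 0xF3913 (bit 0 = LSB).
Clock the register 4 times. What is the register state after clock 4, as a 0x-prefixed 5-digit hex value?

reg_0 = 0xF3913
clock 1: out=1, reg = 0xF9C89
clock 2: out=1, reg = 0xFCE44
clock 3: out=0, reg = 0xFE722
clock 4: out=0, reg = 0x7F391

0x7F391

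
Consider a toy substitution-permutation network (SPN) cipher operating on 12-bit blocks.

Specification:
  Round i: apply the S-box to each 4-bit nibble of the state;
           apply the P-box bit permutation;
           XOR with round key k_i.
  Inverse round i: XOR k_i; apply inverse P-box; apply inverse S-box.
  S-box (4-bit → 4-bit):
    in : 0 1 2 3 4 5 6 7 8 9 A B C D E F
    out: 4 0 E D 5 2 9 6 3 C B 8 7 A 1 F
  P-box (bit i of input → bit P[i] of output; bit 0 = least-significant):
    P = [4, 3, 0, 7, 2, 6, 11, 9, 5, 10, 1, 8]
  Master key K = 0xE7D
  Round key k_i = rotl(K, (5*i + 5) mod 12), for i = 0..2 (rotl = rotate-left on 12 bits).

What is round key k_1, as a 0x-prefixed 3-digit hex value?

0x79F

K = 0xE7D
k_0 = rotl(K, (5*0+5) mod 12) = rotl(K, 5) = 0xFBC
k_1 = rotl(K, (5*1+5) mod 12) = rotl(K, 10) = 0x79F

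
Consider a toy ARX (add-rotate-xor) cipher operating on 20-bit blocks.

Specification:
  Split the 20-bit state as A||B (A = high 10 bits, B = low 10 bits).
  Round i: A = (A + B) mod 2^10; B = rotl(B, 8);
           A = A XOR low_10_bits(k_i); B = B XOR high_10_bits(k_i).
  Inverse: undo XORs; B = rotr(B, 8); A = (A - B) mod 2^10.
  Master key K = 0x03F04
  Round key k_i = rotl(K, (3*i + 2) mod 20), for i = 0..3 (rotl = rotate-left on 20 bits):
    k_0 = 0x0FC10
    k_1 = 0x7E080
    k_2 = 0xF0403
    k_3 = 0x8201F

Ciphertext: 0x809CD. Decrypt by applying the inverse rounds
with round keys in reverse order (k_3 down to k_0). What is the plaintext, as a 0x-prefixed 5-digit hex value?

s_0 = ciphertext = 0x809CD
s_1 = InvRound(s_0, k_3) = 0xC1B17
s_2 = InvRound(s_1, k_2) = 0xEB758
s_3 = InvRound(s_2, k_1) = 0x2AE82
s_4 = InvRound(s_3, k_0) = 0x716F6

0x716F6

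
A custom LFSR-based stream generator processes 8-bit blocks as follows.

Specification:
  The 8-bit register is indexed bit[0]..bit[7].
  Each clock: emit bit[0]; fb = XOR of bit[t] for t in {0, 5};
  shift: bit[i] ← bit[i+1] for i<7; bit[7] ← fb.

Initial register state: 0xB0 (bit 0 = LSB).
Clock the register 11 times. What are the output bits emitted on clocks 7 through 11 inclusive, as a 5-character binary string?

reg_0 = 0xB0
clock 1: out=0, reg = 0xD8
clock 2: out=0, reg = 0x6C
clock 3: out=0, reg = 0xB6
clock 4: out=0, reg = 0xDB
clock 5: out=1, reg = 0xED
clock 6: out=1, reg = 0x76
clock 7: out=0, reg = 0xBB
clock 8: out=1, reg = 0x5D
clock 9: out=1, reg = 0xAE
clock 10: out=0, reg = 0xD7
clock 11: out=1, reg = 0xEB

01101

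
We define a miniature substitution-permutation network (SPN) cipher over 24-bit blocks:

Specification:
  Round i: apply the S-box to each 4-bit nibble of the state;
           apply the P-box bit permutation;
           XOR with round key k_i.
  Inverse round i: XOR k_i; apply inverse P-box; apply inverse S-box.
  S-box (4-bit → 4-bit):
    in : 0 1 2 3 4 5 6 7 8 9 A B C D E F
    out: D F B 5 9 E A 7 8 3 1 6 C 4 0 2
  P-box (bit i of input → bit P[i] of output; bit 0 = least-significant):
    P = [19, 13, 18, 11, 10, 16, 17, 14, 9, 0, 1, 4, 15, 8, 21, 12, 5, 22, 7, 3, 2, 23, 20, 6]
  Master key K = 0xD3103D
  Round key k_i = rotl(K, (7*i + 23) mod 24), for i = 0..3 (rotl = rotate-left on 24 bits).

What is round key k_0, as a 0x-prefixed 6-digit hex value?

0xE9881E

K = 0xD3103D
k_0 = rotl(K, (7*0+23) mod 24) = rotl(K, 23) = 0xE9881E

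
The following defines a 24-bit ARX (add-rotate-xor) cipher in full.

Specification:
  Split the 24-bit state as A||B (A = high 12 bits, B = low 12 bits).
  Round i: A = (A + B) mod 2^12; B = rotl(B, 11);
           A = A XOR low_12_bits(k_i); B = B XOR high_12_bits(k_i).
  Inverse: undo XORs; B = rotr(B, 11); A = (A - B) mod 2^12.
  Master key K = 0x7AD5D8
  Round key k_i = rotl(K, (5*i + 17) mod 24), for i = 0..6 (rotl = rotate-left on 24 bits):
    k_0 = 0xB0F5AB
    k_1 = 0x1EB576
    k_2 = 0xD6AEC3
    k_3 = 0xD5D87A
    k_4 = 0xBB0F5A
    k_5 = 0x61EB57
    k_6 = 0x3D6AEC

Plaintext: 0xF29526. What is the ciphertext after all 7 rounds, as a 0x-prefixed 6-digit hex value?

s_0 = plaintext = 0xF29526
s_1 = Round(s_0, k_0) = 0x1E499C
s_2 = Round(s_1, k_1) = 0xEF6525
s_3 = Round(s_2, k_2) = 0xAD87F8
s_4 = Round(s_3, k_3) = 0xAAAEA1
s_5 = Round(s_4, k_4) = 0x6114E0
s_6 = Round(s_5, k_5) = 0x1A646E
s_7 = Round(s_6, k_6) = 0xCF81E1

0xCF81E1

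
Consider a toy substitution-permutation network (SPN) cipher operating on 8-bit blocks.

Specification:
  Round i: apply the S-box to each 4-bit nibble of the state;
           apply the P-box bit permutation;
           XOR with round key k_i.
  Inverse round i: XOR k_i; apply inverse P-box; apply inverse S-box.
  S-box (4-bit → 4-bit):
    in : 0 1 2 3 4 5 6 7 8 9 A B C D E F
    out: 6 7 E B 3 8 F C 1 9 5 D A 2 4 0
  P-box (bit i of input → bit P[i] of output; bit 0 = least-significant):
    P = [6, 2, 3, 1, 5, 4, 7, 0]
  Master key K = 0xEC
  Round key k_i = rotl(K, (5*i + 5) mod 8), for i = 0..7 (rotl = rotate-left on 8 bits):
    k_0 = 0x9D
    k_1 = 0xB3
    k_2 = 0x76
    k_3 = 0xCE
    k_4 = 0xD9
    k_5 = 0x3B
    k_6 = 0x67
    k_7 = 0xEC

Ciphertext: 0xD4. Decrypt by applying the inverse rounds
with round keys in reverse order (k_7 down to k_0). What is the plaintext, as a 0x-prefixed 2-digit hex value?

0xA4

s_0 = ciphertext = 0xD4
s_1 = InvRound(s_0, k_7) = 0x4E
s_2 = InvRound(s_1, k_6) = 0x9E
s_3 = InvRound(s_2, k_5) = 0xBD
s_4 = InvRound(s_3, k_4) = 0x84
s_5 = InvRound(s_4, k_3) = 0xFB
s_6 = InvRound(s_5, k_2) = 0x70
s_7 = InvRound(s_6, k_1) = 0x79
s_8 = InvRound(s_7, k_0) = 0xA4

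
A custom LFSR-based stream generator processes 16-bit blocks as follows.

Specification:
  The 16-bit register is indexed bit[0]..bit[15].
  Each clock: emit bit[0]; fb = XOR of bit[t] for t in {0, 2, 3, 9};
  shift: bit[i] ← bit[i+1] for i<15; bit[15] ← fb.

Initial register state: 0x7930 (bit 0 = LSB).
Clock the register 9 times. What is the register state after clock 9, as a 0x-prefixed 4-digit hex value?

0xB33C

reg_0 = 0x7930
clock 1: out=0, reg = 0x3C98
clock 2: out=0, reg = 0x9E4C
clock 3: out=0, reg = 0xCF26
clock 4: out=0, reg = 0x6793
clock 5: out=1, reg = 0x33C9
clock 6: out=1, reg = 0x99E4
clock 7: out=0, reg = 0xCCF2
clock 8: out=0, reg = 0x6679
clock 9: out=1, reg = 0xB33C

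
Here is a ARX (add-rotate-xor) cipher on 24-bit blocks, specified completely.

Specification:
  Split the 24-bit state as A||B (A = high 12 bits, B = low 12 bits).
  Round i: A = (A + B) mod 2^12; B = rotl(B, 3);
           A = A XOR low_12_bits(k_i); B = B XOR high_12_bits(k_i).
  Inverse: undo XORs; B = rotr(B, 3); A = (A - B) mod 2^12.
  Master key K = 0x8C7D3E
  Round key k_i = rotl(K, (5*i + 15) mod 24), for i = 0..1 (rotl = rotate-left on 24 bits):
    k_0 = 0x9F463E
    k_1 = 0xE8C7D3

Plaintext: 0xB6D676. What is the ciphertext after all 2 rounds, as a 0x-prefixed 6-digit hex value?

0x5F7CB1

s_0 = plaintext = 0xB6D676
s_1 = Round(s_0, k_0) = 0x7DDA47
s_2 = Round(s_1, k_1) = 0x5F7CB1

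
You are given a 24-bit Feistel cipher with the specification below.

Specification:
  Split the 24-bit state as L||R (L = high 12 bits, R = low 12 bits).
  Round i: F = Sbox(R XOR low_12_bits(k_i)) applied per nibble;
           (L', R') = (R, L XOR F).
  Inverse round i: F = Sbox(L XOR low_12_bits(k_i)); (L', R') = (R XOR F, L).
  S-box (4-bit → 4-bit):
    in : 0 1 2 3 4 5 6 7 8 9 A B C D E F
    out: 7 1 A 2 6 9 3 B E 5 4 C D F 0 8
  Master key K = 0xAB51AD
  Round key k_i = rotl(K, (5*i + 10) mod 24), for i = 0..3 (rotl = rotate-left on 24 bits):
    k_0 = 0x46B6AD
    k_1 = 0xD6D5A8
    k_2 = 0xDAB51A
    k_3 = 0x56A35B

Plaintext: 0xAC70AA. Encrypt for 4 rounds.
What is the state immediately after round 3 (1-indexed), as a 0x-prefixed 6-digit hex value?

0xDBC7FF

s_0 = plaintext = 0xAC70AA
s_1 = Round(s_0, k_0) = 0x0AA9BC
s_2 = Round(s_1, k_1) = 0x9BCDBC
s_3 = Round(s_2, k_2) = 0xDBC7FF
s_4 = Round(s_3, k_3) = 0x7FFBFA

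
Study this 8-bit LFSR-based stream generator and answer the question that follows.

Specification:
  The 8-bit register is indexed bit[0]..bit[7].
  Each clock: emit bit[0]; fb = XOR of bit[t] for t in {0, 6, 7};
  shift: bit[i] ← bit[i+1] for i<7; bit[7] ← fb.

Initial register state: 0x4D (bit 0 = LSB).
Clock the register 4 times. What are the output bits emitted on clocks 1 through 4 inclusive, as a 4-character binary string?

1011

reg_0 = 0x4D
clock 1: out=1, reg = 0x26
clock 2: out=0, reg = 0x13
clock 3: out=1, reg = 0x89
clock 4: out=1, reg = 0x44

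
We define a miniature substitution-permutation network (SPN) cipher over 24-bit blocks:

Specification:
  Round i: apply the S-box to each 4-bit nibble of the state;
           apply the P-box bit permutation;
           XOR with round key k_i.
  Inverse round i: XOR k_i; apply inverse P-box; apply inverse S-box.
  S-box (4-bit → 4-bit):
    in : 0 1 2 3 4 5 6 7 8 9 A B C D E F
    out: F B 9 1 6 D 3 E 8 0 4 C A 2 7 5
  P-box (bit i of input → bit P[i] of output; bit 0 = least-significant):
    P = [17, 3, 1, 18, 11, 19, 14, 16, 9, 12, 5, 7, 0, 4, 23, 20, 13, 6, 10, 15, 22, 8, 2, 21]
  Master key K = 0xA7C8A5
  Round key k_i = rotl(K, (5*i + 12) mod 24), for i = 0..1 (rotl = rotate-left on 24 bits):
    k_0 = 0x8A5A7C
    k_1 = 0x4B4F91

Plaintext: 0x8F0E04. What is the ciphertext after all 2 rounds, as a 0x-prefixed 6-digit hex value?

0x173FBA

s_0 = plaintext = 0x8F0E04
s_1 = Round(s_0, k_0) = 0x332447
s_2 = Round(s_1, k_1) = 0x173FBA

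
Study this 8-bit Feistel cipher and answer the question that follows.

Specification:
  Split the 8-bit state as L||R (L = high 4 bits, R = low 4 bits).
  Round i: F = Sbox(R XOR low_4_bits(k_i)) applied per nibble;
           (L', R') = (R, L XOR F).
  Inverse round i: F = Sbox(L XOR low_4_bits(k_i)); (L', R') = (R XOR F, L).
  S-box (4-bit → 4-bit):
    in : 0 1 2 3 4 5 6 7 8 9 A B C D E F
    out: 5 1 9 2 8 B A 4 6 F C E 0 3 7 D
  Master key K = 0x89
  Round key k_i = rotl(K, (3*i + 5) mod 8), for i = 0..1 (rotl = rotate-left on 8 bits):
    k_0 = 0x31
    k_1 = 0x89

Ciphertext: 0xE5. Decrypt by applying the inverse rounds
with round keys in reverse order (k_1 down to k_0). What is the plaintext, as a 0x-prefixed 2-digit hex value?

s_0 = ciphertext = 0xE5
s_1 = InvRound(s_0, k_1) = 0x1E
s_2 = InvRound(s_1, k_0) = 0xB1

0xB1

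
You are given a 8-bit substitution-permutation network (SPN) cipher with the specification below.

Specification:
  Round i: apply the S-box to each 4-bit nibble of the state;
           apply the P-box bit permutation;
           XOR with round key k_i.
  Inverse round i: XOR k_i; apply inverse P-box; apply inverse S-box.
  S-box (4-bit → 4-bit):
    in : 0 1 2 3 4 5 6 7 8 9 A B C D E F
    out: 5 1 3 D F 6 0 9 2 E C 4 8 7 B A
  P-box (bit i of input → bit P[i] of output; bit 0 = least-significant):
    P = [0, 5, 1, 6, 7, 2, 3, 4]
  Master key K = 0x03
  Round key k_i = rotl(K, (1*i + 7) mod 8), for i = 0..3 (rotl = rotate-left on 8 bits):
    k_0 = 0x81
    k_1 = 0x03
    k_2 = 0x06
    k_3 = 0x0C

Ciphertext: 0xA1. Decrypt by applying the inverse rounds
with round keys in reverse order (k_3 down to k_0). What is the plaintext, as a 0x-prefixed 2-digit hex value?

s_0 = ciphertext = 0xA1
s_1 = InvRound(s_0, k_3) = 0xD2
s_2 = InvRound(s_1, k_2) = 0xEC
s_3 = InvRound(s_2, k_1) = 0xD4
s_4 = InvRound(s_3, k_0) = 0xF7

0xF7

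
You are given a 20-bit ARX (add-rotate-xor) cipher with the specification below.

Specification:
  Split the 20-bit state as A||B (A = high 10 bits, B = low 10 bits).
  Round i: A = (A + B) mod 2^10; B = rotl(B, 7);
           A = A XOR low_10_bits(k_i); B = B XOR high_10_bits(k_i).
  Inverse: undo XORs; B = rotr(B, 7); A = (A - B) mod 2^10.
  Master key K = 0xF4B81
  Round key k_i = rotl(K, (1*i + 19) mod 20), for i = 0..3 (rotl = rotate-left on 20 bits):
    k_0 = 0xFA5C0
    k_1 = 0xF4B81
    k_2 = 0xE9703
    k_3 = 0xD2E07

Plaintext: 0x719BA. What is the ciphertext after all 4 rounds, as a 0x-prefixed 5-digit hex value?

0x5612D

s_0 = plaintext = 0x719BA
s_1 = Round(s_0, k_0) = 0x902DE
s_2 = Round(s_1, k_1) = 0xA7C89
s_3 = Round(s_2, k_2) = 0x0AF34
s_4 = Round(s_3, k_3) = 0x5612D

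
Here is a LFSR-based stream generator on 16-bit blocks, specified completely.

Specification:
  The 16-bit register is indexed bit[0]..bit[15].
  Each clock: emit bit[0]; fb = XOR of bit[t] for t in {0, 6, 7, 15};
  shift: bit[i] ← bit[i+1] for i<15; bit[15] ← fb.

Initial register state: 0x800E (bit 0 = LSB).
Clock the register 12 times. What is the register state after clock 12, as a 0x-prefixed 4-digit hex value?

0xB058

reg_0 = 0x800E
clock 1: out=0, reg = 0xC007
clock 2: out=1, reg = 0x6003
clock 3: out=1, reg = 0xB001
clock 4: out=1, reg = 0x5800
clock 5: out=0, reg = 0x2C00
clock 6: out=0, reg = 0x1600
clock 7: out=0, reg = 0x0B00
clock 8: out=0, reg = 0x0580
clock 9: out=0, reg = 0x82C0
clock 10: out=0, reg = 0xC160
clock 11: out=0, reg = 0x60B0
clock 12: out=0, reg = 0xB058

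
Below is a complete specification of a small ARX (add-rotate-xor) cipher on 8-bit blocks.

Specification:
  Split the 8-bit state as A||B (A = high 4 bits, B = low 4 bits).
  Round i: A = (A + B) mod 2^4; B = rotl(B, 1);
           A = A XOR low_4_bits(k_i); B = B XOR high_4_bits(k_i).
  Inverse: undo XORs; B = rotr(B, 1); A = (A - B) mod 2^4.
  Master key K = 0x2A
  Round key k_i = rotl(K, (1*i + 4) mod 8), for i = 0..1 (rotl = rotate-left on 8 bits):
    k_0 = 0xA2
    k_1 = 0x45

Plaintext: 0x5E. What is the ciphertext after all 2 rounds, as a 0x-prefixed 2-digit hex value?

0xDA

s_0 = plaintext = 0x5E
s_1 = Round(s_0, k_0) = 0x17
s_2 = Round(s_1, k_1) = 0xDA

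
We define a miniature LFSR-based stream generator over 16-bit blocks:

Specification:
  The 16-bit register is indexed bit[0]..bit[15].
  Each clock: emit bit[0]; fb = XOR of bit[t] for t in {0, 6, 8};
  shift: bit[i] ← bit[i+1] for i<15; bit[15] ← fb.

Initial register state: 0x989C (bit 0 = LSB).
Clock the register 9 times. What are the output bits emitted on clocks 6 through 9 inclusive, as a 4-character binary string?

reg_0 = 0x989C
clock 1: out=0, reg = 0x4C4E
clock 2: out=0, reg = 0xA627
clock 3: out=1, reg = 0xD313
clock 4: out=1, reg = 0x6989
clock 5: out=1, reg = 0x34C4
clock 6: out=0, reg = 0x9A62
clock 7: out=0, reg = 0xCD31
clock 8: out=1, reg = 0x6698
clock 9: out=0, reg = 0x334C

0010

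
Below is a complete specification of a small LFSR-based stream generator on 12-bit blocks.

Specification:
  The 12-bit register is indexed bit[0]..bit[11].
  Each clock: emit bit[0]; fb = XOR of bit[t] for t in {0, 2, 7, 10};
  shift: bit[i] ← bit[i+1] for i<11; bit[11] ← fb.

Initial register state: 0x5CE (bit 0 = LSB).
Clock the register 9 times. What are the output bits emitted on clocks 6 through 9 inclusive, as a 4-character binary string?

0111

reg_0 = 0x5CE
clock 1: out=0, reg = 0xAE7
clock 2: out=1, reg = 0xD73
clock 3: out=1, reg = 0x6B9
clock 4: out=1, reg = 0xB5C
clock 5: out=0, reg = 0xDAE
clock 6: out=0, reg = 0xED7
clock 7: out=1, reg = 0x76B
clock 8: out=1, reg = 0x3B5
clock 9: out=1, reg = 0x9DA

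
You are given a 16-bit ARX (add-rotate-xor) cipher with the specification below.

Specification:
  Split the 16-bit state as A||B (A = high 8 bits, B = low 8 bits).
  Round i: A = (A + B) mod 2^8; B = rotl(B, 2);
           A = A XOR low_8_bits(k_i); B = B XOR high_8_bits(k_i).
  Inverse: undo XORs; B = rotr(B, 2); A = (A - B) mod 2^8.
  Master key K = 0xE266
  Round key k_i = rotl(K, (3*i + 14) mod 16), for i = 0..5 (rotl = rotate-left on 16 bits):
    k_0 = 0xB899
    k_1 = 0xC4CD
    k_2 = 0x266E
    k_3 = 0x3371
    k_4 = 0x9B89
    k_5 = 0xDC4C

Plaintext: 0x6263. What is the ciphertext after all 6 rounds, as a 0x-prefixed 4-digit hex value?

s_0 = plaintext = 0x6263
s_1 = Round(s_0, k_0) = 0x5C35
s_2 = Round(s_1, k_1) = 0x5C10
s_3 = Round(s_2, k_2) = 0x0266
s_4 = Round(s_3, k_3) = 0x19AA
s_5 = Round(s_4, k_4) = 0x4A31
s_6 = Round(s_5, k_5) = 0x3718

0x3718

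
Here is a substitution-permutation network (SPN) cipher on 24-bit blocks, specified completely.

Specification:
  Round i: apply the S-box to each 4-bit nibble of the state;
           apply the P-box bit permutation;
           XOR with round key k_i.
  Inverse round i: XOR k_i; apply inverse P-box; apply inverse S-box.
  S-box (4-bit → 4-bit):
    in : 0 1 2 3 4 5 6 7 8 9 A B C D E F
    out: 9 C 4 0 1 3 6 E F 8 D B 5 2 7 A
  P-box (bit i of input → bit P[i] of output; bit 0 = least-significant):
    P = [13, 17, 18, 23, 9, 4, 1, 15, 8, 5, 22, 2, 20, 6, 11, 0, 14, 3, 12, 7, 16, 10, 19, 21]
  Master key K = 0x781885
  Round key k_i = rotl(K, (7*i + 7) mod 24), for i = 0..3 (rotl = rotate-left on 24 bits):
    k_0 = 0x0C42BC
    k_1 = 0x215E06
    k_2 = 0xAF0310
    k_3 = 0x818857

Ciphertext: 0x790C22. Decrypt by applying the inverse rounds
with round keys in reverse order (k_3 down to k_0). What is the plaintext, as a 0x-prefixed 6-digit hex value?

0x0454CE

s_0 = ciphertext = 0x790C22
s_1 = InvRound(s_0, k_3) = 0x73B7F9
s_2 = InvRound(s_1, k_2) = 0x67B69A
s_3 = InvRound(s_2, k_1) = 0x3B21FE
s_4 = InvRound(s_3, k_0) = 0x0454CE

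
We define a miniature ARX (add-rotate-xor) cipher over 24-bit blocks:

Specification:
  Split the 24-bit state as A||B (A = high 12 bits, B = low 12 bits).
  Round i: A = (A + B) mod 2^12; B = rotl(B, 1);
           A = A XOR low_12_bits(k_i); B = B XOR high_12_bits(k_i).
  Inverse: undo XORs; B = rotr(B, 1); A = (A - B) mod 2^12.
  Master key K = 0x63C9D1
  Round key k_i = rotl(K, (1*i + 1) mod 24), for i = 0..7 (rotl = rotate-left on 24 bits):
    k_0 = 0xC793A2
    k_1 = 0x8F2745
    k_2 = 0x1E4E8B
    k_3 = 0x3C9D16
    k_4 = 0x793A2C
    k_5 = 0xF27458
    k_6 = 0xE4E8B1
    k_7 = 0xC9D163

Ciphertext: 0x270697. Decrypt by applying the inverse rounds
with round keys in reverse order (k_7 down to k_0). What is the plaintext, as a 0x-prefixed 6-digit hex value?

0x4BEC36

s_0 = ciphertext = 0x270697
s_1 = InvRound(s_0, k_7) = 0xE0E505
s_2 = InvRound(s_1, k_6) = 0x91ADA5
s_3 = InvRound(s_2, k_5) = 0xC01141
s_4 = InvRound(s_3, k_4) = 0x2C4369
s_5 = InvRound(s_4, k_3) = 0xF82050
s_6 = InvRound(s_5, k_2) = 0x02F0DA
s_7 = InvRound(s_6, k_1) = 0x356414
s_8 = InvRound(s_7, k_0) = 0x4BEC36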